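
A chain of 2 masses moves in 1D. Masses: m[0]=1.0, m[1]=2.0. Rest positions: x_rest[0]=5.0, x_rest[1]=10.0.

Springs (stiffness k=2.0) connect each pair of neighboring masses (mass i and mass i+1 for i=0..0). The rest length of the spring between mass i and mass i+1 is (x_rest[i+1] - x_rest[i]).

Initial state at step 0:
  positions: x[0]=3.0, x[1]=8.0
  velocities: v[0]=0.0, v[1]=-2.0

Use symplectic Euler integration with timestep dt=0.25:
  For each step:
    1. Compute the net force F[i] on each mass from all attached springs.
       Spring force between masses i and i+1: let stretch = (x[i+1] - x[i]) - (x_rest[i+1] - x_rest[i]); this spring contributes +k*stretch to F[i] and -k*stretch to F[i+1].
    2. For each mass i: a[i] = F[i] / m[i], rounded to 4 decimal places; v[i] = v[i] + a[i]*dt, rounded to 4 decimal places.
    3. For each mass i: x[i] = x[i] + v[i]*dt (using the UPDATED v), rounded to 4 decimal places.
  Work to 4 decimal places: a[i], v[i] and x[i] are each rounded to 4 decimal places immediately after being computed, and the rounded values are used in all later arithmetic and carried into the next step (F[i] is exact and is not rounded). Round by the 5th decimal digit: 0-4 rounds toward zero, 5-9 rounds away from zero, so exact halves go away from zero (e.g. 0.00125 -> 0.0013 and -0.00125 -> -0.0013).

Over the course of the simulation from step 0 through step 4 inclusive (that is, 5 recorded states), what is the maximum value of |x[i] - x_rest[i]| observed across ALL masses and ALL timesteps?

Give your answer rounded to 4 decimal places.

Step 0: x=[3.0000 8.0000] v=[0.0000 -2.0000]
Step 1: x=[3.0000 7.5000] v=[0.0000 -2.0000]
Step 2: x=[2.9375 7.0313] v=[-0.2500 -1.8750]
Step 3: x=[2.7617 6.6192] v=[-0.7031 -1.6485]
Step 4: x=[2.4431 6.2785] v=[-1.2744 -1.3629]
Max displacement = 3.7215

Answer: 3.7215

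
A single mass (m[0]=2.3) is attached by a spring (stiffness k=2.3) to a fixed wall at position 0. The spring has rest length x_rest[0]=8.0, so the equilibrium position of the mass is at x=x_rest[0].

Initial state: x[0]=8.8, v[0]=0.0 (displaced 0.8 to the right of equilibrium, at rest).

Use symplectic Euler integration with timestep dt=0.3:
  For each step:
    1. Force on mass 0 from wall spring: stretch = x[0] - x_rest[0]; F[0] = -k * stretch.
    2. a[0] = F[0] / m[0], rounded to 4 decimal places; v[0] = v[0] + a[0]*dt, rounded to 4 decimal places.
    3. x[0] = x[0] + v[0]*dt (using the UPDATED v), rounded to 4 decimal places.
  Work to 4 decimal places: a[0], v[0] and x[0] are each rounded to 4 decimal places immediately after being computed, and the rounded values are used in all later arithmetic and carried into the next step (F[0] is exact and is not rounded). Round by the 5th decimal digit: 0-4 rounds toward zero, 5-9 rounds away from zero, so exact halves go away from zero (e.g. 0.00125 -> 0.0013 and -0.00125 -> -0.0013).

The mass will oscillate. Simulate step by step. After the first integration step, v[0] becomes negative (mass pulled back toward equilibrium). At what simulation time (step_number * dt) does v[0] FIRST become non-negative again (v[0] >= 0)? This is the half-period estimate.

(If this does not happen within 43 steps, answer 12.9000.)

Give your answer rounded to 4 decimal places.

Answer: 3.3000

Derivation:
Step 0: x=[8.8000] v=[0.0000]
Step 1: x=[8.7280] v=[-0.2400]
Step 2: x=[8.5905] v=[-0.4584]
Step 3: x=[8.3998] v=[-0.6356]
Step 4: x=[8.1732] v=[-0.7555]
Step 5: x=[7.9310] v=[-0.8075]
Step 6: x=[7.6950] v=[-0.7868]
Step 7: x=[7.4864] v=[-0.6953]
Step 8: x=[7.3240] v=[-0.5412]
Step 9: x=[7.2225] v=[-0.3384]
Step 10: x=[7.1909] v=[-0.1052]
Step 11: x=[7.2322] v=[0.1375]
First v>=0 after going negative at step 11, time=3.3000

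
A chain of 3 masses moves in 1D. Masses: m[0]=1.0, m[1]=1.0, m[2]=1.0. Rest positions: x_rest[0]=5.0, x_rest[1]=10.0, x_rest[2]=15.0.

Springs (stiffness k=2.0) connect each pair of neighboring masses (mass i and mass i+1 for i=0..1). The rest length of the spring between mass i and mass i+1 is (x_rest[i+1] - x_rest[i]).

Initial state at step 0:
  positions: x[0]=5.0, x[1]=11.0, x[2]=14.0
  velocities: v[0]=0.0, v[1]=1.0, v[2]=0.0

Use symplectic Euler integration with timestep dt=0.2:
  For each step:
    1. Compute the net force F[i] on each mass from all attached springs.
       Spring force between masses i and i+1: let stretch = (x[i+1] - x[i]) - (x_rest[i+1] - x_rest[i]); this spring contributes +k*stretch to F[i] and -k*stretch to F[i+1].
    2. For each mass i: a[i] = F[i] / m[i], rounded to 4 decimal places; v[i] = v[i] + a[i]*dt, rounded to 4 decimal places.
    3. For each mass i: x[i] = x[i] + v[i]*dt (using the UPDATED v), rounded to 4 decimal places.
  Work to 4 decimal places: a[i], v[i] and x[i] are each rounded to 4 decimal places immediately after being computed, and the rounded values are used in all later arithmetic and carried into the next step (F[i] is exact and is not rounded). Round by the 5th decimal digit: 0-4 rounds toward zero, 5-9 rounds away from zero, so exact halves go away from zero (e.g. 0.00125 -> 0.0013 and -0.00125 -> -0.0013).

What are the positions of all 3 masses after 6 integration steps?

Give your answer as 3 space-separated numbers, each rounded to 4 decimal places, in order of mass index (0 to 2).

Answer: 5.7536 9.4196 16.0267

Derivation:
Step 0: x=[5.0000 11.0000 14.0000] v=[0.0000 1.0000 0.0000]
Step 1: x=[5.0800 10.9600 14.1600] v=[0.4000 -0.2000 0.8000]
Step 2: x=[5.2304 10.7056 14.4640] v=[0.7520 -1.2720 1.5200]
Step 3: x=[5.4188 10.3139 14.8673] v=[0.9421 -1.9587 2.0166]
Step 4: x=[5.5988 9.8948 15.3063] v=[0.9001 -2.0954 2.1952]
Step 5: x=[5.7225 9.5650 15.7124] v=[0.6185 -1.6492 2.0306]
Step 6: x=[5.7536 9.4196 16.0267] v=[0.1555 -0.7272 1.5716]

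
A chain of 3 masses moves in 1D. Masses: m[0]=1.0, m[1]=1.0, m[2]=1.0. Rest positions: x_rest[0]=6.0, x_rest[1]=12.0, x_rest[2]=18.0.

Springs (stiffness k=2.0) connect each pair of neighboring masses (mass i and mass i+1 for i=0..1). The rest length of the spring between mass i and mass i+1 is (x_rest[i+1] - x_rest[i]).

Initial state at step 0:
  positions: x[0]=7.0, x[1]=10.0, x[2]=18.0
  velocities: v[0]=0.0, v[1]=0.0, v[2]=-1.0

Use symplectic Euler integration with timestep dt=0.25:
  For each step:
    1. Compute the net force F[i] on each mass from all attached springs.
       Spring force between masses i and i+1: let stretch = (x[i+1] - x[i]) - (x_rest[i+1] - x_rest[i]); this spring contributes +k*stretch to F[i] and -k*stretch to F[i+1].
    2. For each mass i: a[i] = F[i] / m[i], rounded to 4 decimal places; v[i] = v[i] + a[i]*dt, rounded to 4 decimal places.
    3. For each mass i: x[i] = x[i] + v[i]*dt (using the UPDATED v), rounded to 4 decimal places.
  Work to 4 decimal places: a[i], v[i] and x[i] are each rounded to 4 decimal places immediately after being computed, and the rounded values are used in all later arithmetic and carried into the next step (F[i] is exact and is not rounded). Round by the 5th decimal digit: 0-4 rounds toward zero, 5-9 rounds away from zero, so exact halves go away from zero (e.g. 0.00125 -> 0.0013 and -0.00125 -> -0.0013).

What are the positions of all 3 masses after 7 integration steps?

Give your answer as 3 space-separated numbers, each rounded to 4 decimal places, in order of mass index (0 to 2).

Answer: 4.8784 11.0275 17.3445

Derivation:
Step 0: x=[7.0000 10.0000 18.0000] v=[0.0000 0.0000 -1.0000]
Step 1: x=[6.6250 10.6250 17.5000] v=[-1.5000 2.5000 -2.0000]
Step 2: x=[6.0000 11.6094 16.8906] v=[-2.5000 3.9375 -2.4375]
Step 3: x=[5.3262 12.5528 16.3711] v=[-2.6953 3.7734 -2.0781]
Step 4: x=[4.8057 13.0701 16.1243] v=[-2.0820 2.0693 -0.9873]
Step 5: x=[4.5683 12.9362 16.2457] v=[-0.9498 -0.5358 0.4856]
Step 6: x=[4.6269 12.1700 16.7034] v=[0.2342 -3.0650 1.8309]
Step 7: x=[4.8784 11.0275 17.3445] v=[1.0058 -4.5699 2.5642]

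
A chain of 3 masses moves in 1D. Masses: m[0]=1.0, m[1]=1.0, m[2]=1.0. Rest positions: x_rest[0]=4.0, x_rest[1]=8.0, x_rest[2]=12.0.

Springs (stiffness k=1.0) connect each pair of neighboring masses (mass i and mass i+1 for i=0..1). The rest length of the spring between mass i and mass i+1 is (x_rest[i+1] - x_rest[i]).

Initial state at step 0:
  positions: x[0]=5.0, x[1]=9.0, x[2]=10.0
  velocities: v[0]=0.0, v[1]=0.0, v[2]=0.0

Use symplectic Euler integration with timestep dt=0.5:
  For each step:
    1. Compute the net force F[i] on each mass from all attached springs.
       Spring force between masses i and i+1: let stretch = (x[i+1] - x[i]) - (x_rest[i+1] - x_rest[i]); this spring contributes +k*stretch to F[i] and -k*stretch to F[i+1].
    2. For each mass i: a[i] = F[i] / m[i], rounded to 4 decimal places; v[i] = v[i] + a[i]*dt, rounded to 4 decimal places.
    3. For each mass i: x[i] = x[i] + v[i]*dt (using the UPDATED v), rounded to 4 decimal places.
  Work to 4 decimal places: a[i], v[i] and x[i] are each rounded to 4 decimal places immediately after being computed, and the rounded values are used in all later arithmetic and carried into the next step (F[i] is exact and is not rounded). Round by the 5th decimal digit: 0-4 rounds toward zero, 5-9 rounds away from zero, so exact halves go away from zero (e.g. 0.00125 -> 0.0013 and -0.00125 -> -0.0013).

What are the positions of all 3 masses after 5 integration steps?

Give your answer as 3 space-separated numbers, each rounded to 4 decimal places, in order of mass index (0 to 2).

Answer: 2.4336 8.2354 13.3311

Derivation:
Step 0: x=[5.0000 9.0000 10.0000] v=[0.0000 0.0000 0.0000]
Step 1: x=[5.0000 8.2500 10.7500] v=[0.0000 -1.5000 1.5000]
Step 2: x=[4.8125 7.3125 11.8750] v=[-0.3750 -1.8750 2.2500]
Step 3: x=[4.2500 6.8906 12.8594] v=[-1.1250 -0.8438 1.9688]
Step 4: x=[3.3477 7.3008 13.3516] v=[-1.8047 0.8203 0.9844]
Step 5: x=[2.4336 8.2354 13.3311] v=[-1.8282 1.8692 -0.0410]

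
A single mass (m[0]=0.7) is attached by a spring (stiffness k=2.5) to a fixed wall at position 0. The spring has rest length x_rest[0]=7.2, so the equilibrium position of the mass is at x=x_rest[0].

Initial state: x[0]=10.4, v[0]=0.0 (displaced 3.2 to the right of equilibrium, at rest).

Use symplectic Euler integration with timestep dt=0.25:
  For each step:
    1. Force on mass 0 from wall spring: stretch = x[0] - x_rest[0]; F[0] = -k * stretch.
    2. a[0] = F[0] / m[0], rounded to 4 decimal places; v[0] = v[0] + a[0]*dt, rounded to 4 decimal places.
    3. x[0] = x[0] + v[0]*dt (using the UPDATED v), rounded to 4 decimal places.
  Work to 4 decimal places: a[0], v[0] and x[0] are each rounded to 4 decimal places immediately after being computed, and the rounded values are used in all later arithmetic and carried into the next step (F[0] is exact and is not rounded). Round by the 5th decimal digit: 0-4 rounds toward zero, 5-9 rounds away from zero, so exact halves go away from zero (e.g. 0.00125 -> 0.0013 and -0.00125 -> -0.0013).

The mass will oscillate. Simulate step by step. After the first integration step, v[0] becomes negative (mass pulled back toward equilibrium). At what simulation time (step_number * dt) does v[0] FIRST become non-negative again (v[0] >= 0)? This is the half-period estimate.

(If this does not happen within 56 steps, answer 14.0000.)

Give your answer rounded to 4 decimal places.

Step 0: x=[10.4000] v=[0.0000]
Step 1: x=[9.6857] v=[-2.8572]
Step 2: x=[8.4166] v=[-5.0766]
Step 3: x=[6.8759] v=[-6.1629]
Step 4: x=[5.4075] v=[-5.8735]
Step 5: x=[4.3392] v=[-4.2731]
Step 6: x=[3.9095] v=[-1.7188]
Step 7: x=[4.2143] v=[1.2192]
First v>=0 after going negative at step 7, time=1.7500

Answer: 1.7500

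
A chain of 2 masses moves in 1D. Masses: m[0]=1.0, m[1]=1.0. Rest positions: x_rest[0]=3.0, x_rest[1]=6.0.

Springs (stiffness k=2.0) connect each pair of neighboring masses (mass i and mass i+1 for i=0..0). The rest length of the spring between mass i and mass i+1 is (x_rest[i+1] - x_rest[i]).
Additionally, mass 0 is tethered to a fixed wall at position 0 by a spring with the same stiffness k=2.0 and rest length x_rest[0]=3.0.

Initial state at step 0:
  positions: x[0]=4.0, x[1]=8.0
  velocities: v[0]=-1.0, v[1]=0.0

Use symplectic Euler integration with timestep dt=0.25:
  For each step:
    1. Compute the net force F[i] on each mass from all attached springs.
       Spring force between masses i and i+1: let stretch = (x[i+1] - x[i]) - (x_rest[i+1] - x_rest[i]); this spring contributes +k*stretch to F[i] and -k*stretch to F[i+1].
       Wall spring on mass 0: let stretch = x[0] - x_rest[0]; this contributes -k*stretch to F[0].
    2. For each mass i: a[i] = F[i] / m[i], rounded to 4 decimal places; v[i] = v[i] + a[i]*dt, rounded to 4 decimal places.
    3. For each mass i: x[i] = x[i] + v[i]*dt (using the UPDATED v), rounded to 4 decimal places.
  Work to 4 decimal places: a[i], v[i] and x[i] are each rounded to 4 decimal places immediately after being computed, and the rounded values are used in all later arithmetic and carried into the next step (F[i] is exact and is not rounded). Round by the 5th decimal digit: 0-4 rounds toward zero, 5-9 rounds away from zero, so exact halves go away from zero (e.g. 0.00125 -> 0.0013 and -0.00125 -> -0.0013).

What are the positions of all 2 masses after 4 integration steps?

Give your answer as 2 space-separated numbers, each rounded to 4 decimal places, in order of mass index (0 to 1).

Answer: 3.3189 6.7122

Derivation:
Step 0: x=[4.0000 8.0000] v=[-1.0000 0.0000]
Step 1: x=[3.7500 7.8750] v=[-1.0000 -0.5000]
Step 2: x=[3.5469 7.6094] v=[-0.8125 -1.0625]
Step 3: x=[3.4082 7.2110] v=[-0.5547 -1.5938]
Step 4: x=[3.3189 6.7122] v=[-0.3574 -1.9952]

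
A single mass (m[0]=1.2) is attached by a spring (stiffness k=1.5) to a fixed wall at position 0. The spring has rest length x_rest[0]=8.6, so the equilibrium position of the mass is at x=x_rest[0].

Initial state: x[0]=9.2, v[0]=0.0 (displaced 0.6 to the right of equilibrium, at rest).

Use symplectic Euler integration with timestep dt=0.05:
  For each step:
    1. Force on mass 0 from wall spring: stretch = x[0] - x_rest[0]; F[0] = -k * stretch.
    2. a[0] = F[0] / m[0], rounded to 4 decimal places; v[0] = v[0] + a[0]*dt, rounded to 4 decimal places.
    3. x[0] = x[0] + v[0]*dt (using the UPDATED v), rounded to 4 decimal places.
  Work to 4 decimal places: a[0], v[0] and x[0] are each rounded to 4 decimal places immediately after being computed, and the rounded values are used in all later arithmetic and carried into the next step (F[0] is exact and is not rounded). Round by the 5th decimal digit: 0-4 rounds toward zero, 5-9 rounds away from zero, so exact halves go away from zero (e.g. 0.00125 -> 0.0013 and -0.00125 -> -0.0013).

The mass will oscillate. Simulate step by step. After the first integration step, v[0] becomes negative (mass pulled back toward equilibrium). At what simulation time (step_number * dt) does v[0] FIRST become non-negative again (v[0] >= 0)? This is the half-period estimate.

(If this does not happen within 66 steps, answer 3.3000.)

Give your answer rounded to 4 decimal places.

Step 0: x=[9.2000] v=[0.0000]
Step 1: x=[9.1981] v=[-0.0375]
Step 2: x=[9.1944] v=[-0.0749]
Step 3: x=[9.1888] v=[-0.1121]
Step 4: x=[9.1814] v=[-0.1489]
Step 5: x=[9.1721] v=[-0.1852]
Step 6: x=[9.1611] v=[-0.2210]
Step 7: x=[9.1483] v=[-0.2561]
Step 8: x=[9.1338] v=[-0.2904]
Step 9: x=[9.1176] v=[-0.3238]
Step 10: x=[9.0998] v=[-0.3562]
Step 11: x=[9.0804] v=[-0.3874]
Step 12: x=[9.0595] v=[-0.4174]
Step 13: x=[9.0372] v=[-0.4461]
Step 14: x=[9.0135] v=[-0.4734]
Step 15: x=[8.9885] v=[-0.4992]
Step 16: x=[8.9623] v=[-0.5235]
Step 17: x=[8.9350] v=[-0.5461]
Step 18: x=[8.9067] v=[-0.5670]
Step 19: x=[8.8774] v=[-0.5862]
Step 20: x=[8.8472] v=[-0.6035]
Step 21: x=[8.8163] v=[-0.6190]
Step 22: x=[8.7847] v=[-0.6325]
Step 23: x=[8.7525] v=[-0.6440]
Step 24: x=[8.7198] v=[-0.6535]
Step 25: x=[8.6868] v=[-0.6610]
Step 26: x=[8.6535] v=[-0.6664]
Step 27: x=[8.6200] v=[-0.6697]
Step 28: x=[8.5865] v=[-0.6710]
Step 29: x=[8.5530] v=[-0.6702]
Step 30: x=[8.5196] v=[-0.6673]
Step 31: x=[8.4865] v=[-0.6623]
Step 32: x=[8.4537] v=[-0.6552]
Step 33: x=[8.4214] v=[-0.6461]
Step 34: x=[8.3897] v=[-0.6349]
Step 35: x=[8.3586] v=[-0.6218]
Step 36: x=[8.3283] v=[-0.6067]
Step 37: x=[8.2988] v=[-0.5897]
Step 38: x=[8.2703] v=[-0.5709]
Step 39: x=[8.2428] v=[-0.5503]
Step 40: x=[8.2164] v=[-0.5280]
Step 41: x=[8.1912] v=[-0.5040]
Step 42: x=[8.1673] v=[-0.4785]
Step 43: x=[8.1447] v=[-0.4515]
Step 44: x=[8.1236] v=[-0.4230]
Step 45: x=[8.1039] v=[-0.3932]
Step 46: x=[8.0858] v=[-0.3622]
Step 47: x=[8.0693] v=[-0.3301]
Step 48: x=[8.0545] v=[-0.2969]
Step 49: x=[8.0414] v=[-0.2628]
Step 50: x=[8.0300] v=[-0.2279]
Step 51: x=[8.0204] v=[-0.1923]
Step 52: x=[8.0126] v=[-0.1561]
Step 53: x=[8.0066] v=[-0.1194]
Step 54: x=[8.0025] v=[-0.0823]
Step 55: x=[8.0003] v=[-0.0450]
Step 56: x=[7.9999] v=[-0.0075]
Step 57: x=[8.0014] v=[0.0300]
First v>=0 after going negative at step 57, time=2.8500

Answer: 2.8500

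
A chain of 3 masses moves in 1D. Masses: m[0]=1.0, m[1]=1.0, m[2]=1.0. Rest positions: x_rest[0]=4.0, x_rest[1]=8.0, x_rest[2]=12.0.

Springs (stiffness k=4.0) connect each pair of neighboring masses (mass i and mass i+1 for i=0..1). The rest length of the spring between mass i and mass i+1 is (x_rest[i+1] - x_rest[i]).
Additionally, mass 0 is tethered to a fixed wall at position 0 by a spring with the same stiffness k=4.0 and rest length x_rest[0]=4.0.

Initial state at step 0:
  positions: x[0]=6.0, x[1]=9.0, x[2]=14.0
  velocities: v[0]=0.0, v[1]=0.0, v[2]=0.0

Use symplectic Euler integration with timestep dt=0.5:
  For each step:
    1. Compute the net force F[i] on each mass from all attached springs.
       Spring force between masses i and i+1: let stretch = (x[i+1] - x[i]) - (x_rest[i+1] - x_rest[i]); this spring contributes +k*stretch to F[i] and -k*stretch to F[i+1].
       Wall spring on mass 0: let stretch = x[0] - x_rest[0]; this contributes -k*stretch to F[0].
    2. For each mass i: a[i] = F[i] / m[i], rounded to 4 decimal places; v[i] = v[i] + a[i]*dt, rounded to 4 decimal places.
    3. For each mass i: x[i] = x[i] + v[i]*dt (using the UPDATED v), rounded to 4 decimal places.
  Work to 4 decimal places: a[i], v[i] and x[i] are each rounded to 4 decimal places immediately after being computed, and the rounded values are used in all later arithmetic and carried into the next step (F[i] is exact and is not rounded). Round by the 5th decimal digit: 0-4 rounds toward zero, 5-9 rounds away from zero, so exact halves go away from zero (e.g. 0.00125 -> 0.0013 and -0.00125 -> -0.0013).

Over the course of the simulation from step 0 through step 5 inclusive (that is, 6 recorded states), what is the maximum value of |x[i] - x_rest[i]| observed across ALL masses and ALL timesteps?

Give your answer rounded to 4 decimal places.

Step 0: x=[6.0000 9.0000 14.0000] v=[0.0000 0.0000 0.0000]
Step 1: x=[3.0000 11.0000 13.0000] v=[-6.0000 4.0000 -2.0000]
Step 2: x=[5.0000 7.0000 14.0000] v=[4.0000 -8.0000 2.0000]
Step 3: x=[4.0000 8.0000 12.0000] v=[-2.0000 2.0000 -4.0000]
Step 4: x=[3.0000 9.0000 10.0000] v=[-2.0000 2.0000 -4.0000]
Step 5: x=[5.0000 5.0000 11.0000] v=[4.0000 -8.0000 2.0000]
Max displacement = 3.0000

Answer: 3.0000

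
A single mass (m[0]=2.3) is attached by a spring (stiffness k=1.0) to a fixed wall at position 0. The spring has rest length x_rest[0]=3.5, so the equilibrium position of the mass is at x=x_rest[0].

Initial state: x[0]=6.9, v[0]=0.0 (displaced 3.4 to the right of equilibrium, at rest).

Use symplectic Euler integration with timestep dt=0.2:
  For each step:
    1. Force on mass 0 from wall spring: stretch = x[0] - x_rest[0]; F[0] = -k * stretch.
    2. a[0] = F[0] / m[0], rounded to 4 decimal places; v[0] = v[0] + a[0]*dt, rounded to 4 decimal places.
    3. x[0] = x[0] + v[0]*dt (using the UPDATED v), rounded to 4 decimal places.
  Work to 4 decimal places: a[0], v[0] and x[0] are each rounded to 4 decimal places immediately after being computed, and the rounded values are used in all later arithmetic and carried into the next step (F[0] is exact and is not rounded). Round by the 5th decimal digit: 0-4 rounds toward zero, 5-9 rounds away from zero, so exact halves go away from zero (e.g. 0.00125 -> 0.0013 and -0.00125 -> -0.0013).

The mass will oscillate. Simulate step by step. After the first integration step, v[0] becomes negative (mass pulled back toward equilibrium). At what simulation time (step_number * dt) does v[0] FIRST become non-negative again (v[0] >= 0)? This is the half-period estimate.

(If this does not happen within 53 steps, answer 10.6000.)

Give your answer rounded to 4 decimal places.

Step 0: x=[6.9000] v=[0.0000]
Step 1: x=[6.8409] v=[-0.2957]
Step 2: x=[6.7237] v=[-0.5862]
Step 3: x=[6.5504] v=[-0.8665]
Step 4: x=[6.3240] v=[-1.1318]
Step 5: x=[6.0485] v=[-1.3774]
Step 6: x=[5.7287] v=[-1.5990]
Step 7: x=[5.3701] v=[-1.7928]
Step 8: x=[4.9790] v=[-1.9554]
Step 9: x=[4.5622] v=[-2.0840]
Step 10: x=[4.1269] v=[-2.1764]
Step 11: x=[3.6807] v=[-2.2309]
Step 12: x=[3.2314] v=[-2.2466]
Step 13: x=[2.7868] v=[-2.2232]
Step 14: x=[2.3546] v=[-2.1612]
Step 15: x=[1.9423] v=[-2.0616]
Step 16: x=[1.5571] v=[-1.9261]
Step 17: x=[1.2057] v=[-1.7572]
Step 18: x=[0.8942] v=[-1.5577]
Step 19: x=[0.6280] v=[-1.3311]
Step 20: x=[0.4117] v=[-1.0814]
Step 21: x=[0.2491] v=[-0.8129]
Step 22: x=[0.1431] v=[-0.5302]
Step 23: x=[0.0954] v=[-0.2383]
Step 24: x=[0.1070] v=[0.0578]
First v>=0 after going negative at step 24, time=4.8000

Answer: 4.8000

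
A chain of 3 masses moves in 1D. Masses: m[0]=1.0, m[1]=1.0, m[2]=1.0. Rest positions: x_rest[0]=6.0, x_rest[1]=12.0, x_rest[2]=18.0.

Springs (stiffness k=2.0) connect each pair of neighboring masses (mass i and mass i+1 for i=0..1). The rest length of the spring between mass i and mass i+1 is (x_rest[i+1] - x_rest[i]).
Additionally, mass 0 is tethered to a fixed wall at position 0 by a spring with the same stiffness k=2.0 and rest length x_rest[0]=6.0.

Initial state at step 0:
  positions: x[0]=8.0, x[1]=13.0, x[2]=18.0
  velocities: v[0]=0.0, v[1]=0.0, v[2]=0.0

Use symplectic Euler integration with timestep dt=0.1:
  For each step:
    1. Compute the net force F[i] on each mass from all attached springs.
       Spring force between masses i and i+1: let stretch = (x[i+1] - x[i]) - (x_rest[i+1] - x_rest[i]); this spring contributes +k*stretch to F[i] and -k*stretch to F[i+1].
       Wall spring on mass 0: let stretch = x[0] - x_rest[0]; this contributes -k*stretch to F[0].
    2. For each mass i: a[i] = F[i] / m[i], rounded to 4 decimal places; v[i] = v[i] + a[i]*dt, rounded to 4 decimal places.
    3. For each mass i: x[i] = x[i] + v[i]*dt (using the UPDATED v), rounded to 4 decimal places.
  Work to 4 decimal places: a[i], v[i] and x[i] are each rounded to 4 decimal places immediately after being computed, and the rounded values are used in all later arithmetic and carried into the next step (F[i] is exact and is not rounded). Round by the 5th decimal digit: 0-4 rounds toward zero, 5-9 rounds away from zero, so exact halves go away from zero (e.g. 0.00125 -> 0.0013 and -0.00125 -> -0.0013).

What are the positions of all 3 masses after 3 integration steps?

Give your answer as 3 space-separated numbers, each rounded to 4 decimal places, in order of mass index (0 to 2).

Answer: 7.6519 12.9961 18.1180

Derivation:
Step 0: x=[8.0000 13.0000 18.0000] v=[0.0000 0.0000 0.0000]
Step 1: x=[7.9400 13.0000 18.0200] v=[-0.6000 0.0000 0.2000]
Step 2: x=[7.8224 12.9992 18.0596] v=[-1.1760 -0.0080 0.3960]
Step 3: x=[7.6519 12.9961 18.1180] v=[-1.7051 -0.0313 0.5839]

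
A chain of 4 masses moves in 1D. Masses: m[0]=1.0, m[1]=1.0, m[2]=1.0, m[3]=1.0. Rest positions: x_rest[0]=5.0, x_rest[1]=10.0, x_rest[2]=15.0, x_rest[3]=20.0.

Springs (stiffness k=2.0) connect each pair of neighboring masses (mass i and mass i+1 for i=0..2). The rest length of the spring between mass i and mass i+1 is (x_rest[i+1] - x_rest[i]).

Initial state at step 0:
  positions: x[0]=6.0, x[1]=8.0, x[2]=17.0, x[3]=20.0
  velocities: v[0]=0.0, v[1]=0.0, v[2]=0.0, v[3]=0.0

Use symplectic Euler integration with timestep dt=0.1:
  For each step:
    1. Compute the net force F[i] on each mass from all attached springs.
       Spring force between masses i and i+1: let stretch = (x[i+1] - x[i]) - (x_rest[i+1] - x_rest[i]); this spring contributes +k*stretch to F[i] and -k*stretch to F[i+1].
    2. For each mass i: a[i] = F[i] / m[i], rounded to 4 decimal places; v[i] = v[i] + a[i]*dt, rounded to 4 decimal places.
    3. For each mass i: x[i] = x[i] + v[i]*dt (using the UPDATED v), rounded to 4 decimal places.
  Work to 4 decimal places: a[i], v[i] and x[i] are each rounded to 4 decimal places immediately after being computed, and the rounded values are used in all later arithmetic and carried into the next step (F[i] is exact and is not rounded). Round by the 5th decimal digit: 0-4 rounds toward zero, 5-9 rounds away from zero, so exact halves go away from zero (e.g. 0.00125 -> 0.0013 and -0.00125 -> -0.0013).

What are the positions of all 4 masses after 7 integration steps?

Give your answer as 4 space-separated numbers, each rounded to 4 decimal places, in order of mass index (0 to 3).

Step 0: x=[6.0000 8.0000 17.0000 20.0000] v=[0.0000 0.0000 0.0000 0.0000]
Step 1: x=[5.9400 8.1400 16.8800 20.0400] v=[-0.6000 1.4000 -1.2000 0.4000]
Step 2: x=[5.8240 8.4108 16.6484 20.1168] v=[-1.1600 2.7080 -2.3160 0.7680]
Step 3: x=[5.6597 8.7946 16.3214 20.2242] v=[-1.6426 3.8382 -3.2698 1.0743]
Step 4: x=[5.4581 9.2663 15.9219 20.3536] v=[-2.0156 4.7166 -3.9946 1.2937]
Step 5: x=[5.2327 9.7949 15.4780 20.4943] v=[-2.2540 5.2861 -4.4394 1.4074]
Step 6: x=[4.9985 10.3459 15.0207 20.6347] v=[-2.3416 5.5103 -4.5728 1.4041]
Step 7: x=[4.7713 10.8835 14.5822 20.7628] v=[-2.2721 5.3758 -4.3850 1.2813]

Answer: 4.7713 10.8835 14.5822 20.7628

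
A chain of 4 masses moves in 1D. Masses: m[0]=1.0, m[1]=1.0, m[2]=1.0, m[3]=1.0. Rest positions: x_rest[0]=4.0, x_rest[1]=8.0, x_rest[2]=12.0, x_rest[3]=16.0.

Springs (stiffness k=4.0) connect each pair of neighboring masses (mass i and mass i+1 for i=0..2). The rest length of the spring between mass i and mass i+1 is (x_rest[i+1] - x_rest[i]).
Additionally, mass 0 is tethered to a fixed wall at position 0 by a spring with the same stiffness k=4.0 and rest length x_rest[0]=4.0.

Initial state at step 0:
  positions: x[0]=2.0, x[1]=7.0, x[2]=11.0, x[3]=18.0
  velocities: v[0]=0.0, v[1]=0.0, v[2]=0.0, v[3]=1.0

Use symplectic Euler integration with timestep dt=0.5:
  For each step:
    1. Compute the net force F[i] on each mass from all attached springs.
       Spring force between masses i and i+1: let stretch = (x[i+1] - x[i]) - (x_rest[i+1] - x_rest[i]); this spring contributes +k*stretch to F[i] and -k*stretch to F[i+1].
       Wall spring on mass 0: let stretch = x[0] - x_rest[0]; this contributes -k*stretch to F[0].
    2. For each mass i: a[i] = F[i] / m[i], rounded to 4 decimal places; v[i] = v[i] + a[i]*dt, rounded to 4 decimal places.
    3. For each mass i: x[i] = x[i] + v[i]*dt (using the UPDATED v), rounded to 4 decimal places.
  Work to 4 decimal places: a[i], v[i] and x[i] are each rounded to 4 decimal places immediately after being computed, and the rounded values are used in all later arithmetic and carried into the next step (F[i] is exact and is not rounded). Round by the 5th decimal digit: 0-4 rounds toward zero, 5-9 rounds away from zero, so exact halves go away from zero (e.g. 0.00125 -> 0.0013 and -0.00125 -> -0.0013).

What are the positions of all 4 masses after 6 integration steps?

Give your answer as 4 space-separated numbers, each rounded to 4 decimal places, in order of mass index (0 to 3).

Step 0: x=[2.0000 7.0000 11.0000 18.0000] v=[0.0000 0.0000 0.0000 1.0000]
Step 1: x=[5.0000 6.0000 14.0000 15.5000] v=[6.0000 -2.0000 6.0000 -5.0000]
Step 2: x=[4.0000 12.0000 10.5000 15.5000] v=[-2.0000 12.0000 -7.0000 0.0000]
Step 3: x=[7.0000 8.5000 13.5000 14.5000] v=[6.0000 -7.0000 6.0000 -2.0000]
Step 4: x=[4.5000 8.5000 12.5000 16.5000] v=[-5.0000 0.0000 -2.0000 4.0000]
Step 5: x=[1.5000 8.5000 11.5000 18.5000] v=[-6.0000 0.0000 -2.0000 4.0000]
Step 6: x=[4.0000 4.5000 14.5000 17.5000] v=[5.0000 -8.0000 6.0000 -2.0000]

Answer: 4.0000 4.5000 14.5000 17.5000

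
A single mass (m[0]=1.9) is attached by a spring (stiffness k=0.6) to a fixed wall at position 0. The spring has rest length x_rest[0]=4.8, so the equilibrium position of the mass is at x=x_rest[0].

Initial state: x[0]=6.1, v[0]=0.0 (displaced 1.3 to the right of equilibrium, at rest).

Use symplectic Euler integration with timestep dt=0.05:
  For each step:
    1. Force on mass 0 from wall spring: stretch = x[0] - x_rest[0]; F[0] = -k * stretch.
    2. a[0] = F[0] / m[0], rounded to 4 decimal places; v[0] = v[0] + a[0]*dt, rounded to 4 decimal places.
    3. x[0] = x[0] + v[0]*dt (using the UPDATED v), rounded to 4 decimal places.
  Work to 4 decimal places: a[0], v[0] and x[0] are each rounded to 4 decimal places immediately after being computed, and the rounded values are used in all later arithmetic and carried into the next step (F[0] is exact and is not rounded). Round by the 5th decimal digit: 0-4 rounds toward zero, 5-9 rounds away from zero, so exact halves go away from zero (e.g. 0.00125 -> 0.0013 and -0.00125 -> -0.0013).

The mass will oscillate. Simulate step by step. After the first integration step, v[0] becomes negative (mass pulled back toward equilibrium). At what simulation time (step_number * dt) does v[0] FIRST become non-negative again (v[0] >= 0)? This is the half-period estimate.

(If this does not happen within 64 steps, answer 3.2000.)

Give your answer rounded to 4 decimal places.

Step 0: x=[6.1000] v=[0.0000]
Step 1: x=[6.0990] v=[-0.0205]
Step 2: x=[6.0970] v=[-0.0410]
Step 3: x=[6.0939] v=[-0.0615]
Step 4: x=[6.0898] v=[-0.0819]
Step 5: x=[6.0847] v=[-0.1023]
Step 6: x=[6.0786] v=[-0.1226]
Step 7: x=[6.0715] v=[-0.1428]
Step 8: x=[6.0634] v=[-0.1629]
Step 9: x=[6.0543] v=[-0.1829]
Step 10: x=[6.0442] v=[-0.2027]
Step 11: x=[6.0331] v=[-0.2223]
Step 12: x=[6.0210] v=[-0.2418]
Step 13: x=[6.0079] v=[-0.2611]
Step 14: x=[5.9939] v=[-0.2802]
Step 15: x=[5.9789] v=[-0.2991]
Step 16: x=[5.9630] v=[-0.3177]
Step 17: x=[5.9462] v=[-0.3361]
Step 18: x=[5.9285] v=[-0.3542]
Step 19: x=[5.9099] v=[-0.3720]
Step 20: x=[5.8904] v=[-0.3895]
Step 21: x=[5.8701] v=[-0.4067]
Step 22: x=[5.8489] v=[-0.4236]
Step 23: x=[5.8269] v=[-0.4402]
Step 24: x=[5.8041] v=[-0.4564]
Step 25: x=[5.7805] v=[-0.4723]
Step 26: x=[5.7561] v=[-0.4878]
Step 27: x=[5.7310] v=[-0.5029]
Step 28: x=[5.7051] v=[-0.5176]
Step 29: x=[5.6785] v=[-0.5319]
Step 30: x=[5.6512] v=[-0.5458]
Step 31: x=[5.6232] v=[-0.5592]
Step 32: x=[5.5946] v=[-0.5722]
Step 33: x=[5.5654] v=[-0.5847]
Step 34: x=[5.5356] v=[-0.5968]
Step 35: x=[5.5052] v=[-0.6084]
Step 36: x=[5.4742] v=[-0.6195]
Step 37: x=[5.4427] v=[-0.6301]
Step 38: x=[5.4107] v=[-0.6403]
Step 39: x=[5.3782] v=[-0.6499]
Step 40: x=[5.3453] v=[-0.6590]
Step 41: x=[5.3119] v=[-0.6676]
Step 42: x=[5.2781] v=[-0.6757]
Step 43: x=[5.2439] v=[-0.6833]
Step 44: x=[5.2094] v=[-0.6903]
Step 45: x=[5.1746] v=[-0.6968]
Step 46: x=[5.1395] v=[-0.7027]
Step 47: x=[5.1041] v=[-0.7081]
Step 48: x=[5.0685] v=[-0.7129]
Step 49: x=[5.0326] v=[-0.7171]
Step 50: x=[4.9966] v=[-0.7208]
Step 51: x=[4.9604] v=[-0.7239]
Step 52: x=[4.9241] v=[-0.7264]
Step 53: x=[4.8877] v=[-0.7284]
Step 54: x=[4.8512] v=[-0.7298]
Step 55: x=[4.8147] v=[-0.7306]
Step 56: x=[4.7782] v=[-0.7308]
Step 57: x=[4.7417] v=[-0.7305]
Step 58: x=[4.7052] v=[-0.7296]
Step 59: x=[4.6688] v=[-0.7281]
Step 60: x=[4.6325] v=[-0.7260]
Step 61: x=[4.5963] v=[-0.7234]
Step 62: x=[4.5603] v=[-0.7202]
Step 63: x=[4.5245] v=[-0.7164]
Step 64: x=[4.4889] v=[-0.7121]
v[0] did not become non-negative within 64 steps; using fallback time=3.2000

Answer: 3.2000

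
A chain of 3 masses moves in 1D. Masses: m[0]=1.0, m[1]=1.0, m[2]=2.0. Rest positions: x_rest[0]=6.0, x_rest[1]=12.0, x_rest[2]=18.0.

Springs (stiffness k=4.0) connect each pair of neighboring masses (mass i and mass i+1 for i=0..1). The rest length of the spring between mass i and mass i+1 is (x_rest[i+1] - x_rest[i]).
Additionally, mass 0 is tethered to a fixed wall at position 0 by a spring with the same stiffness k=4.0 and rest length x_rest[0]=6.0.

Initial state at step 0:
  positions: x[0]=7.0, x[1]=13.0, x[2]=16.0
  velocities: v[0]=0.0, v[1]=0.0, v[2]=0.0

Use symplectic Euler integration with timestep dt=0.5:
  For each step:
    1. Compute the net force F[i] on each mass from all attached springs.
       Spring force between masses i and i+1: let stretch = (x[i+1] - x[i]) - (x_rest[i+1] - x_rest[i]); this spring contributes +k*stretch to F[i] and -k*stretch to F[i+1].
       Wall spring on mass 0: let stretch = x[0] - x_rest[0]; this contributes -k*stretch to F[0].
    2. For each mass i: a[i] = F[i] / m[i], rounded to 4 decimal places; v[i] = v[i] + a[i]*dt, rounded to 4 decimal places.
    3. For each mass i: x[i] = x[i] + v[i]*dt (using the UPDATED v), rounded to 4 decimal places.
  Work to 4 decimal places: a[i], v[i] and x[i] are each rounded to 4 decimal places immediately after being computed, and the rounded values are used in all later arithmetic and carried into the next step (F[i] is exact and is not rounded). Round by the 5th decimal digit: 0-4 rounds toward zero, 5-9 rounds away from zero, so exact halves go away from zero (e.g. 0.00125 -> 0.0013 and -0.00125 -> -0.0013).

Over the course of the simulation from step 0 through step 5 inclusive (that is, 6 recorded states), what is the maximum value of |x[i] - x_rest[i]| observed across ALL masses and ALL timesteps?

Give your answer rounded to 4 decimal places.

Answer: 3.0000

Derivation:
Step 0: x=[7.0000 13.0000 16.0000] v=[0.0000 0.0000 0.0000]
Step 1: x=[6.0000 10.0000 17.5000] v=[-2.0000 -6.0000 3.0000]
Step 2: x=[3.0000 10.5000 18.2500] v=[-6.0000 1.0000 1.5000]
Step 3: x=[4.5000 11.2500 18.1250] v=[3.0000 1.5000 -0.2500]
Step 4: x=[8.2500 12.1250 17.5625] v=[7.5000 1.7500 -1.1250]
Step 5: x=[7.6250 14.5625 17.2813] v=[-1.2500 4.8750 -0.5625]
Max displacement = 3.0000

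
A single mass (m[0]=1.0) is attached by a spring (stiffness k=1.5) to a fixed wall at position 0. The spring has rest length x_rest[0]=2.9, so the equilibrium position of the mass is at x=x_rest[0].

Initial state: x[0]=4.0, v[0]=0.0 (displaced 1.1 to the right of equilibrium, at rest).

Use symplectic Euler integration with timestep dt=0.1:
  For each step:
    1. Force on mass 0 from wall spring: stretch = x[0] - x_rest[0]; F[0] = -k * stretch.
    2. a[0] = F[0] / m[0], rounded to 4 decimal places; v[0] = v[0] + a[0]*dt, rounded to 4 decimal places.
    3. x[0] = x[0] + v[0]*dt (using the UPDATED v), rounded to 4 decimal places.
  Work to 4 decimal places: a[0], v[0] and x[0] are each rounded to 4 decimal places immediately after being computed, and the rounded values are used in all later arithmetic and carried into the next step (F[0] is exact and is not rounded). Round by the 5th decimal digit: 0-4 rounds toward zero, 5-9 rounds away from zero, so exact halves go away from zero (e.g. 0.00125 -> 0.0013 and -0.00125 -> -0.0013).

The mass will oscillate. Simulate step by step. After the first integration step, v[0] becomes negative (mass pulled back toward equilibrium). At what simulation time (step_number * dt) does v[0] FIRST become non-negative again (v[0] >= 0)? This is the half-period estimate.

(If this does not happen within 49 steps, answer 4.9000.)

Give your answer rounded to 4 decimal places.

Answer: 2.6000

Derivation:
Step 0: x=[4.0000] v=[0.0000]
Step 1: x=[3.9835] v=[-0.1650]
Step 2: x=[3.9508] v=[-0.3275]
Step 3: x=[3.9023] v=[-0.4851]
Step 4: x=[3.8388] v=[-0.6355]
Step 5: x=[3.7612] v=[-0.7763]
Step 6: x=[3.6707] v=[-0.9055]
Step 7: x=[3.5686] v=[-1.0211]
Step 8: x=[3.4565] v=[-1.1214]
Step 9: x=[3.3360] v=[-1.2049]
Step 10: x=[3.2090] v=[-1.2703]
Step 11: x=[3.0773] v=[-1.3167]
Step 12: x=[2.9430] v=[-1.3433]
Step 13: x=[2.8080] v=[-1.3498]
Step 14: x=[2.6744] v=[-1.3360]
Step 15: x=[2.5442] v=[-1.3022]
Step 16: x=[2.4193] v=[-1.2488]
Step 17: x=[2.3016] v=[-1.1767]
Step 18: x=[2.1929] v=[-1.0869]
Step 19: x=[2.0948] v=[-0.9808]
Step 20: x=[2.0088] v=[-0.8600]
Step 21: x=[1.9362] v=[-0.7263]
Step 22: x=[1.8780] v=[-0.5817]
Step 23: x=[1.8352] v=[-0.4284]
Step 24: x=[1.8083] v=[-0.2687]
Step 25: x=[1.7978] v=[-0.1049]
Step 26: x=[1.8038] v=[0.0604]
First v>=0 after going negative at step 26, time=2.6000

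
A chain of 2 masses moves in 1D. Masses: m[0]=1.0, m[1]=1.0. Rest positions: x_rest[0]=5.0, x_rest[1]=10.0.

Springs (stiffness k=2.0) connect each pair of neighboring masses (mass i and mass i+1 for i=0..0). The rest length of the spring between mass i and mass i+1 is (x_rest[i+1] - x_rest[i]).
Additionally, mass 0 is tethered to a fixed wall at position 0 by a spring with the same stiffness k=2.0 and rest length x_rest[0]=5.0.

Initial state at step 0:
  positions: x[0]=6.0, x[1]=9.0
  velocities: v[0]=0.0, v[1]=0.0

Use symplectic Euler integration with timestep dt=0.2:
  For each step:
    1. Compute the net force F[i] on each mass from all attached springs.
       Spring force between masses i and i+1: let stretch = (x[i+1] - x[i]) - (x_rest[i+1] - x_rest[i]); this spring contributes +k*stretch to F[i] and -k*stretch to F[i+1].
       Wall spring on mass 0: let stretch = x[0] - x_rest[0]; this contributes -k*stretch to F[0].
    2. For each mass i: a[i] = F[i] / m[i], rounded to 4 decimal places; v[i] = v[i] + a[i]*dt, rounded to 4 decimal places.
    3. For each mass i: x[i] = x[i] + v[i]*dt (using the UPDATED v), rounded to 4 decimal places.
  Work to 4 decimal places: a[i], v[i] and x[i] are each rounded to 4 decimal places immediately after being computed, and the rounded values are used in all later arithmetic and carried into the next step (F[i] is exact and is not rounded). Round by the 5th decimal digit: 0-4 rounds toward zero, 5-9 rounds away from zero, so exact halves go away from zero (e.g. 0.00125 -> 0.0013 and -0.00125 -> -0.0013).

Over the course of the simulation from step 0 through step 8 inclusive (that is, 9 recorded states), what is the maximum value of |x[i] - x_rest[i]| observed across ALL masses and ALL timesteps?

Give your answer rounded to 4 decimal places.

Answer: 1.2629

Derivation:
Step 0: x=[6.0000 9.0000] v=[0.0000 0.0000]
Step 1: x=[5.7600 9.1600] v=[-1.2000 0.8000]
Step 2: x=[5.3312 9.4480] v=[-2.1440 1.4400]
Step 3: x=[4.8052 9.8067] v=[-2.6298 1.7933]
Step 4: x=[4.2949 10.1652] v=[-2.5513 1.7927]
Step 5: x=[3.9107 10.4541] v=[-1.9211 1.4446]
Step 6: x=[3.7371 10.6195] v=[-0.8680 0.8272]
Step 7: x=[3.8151 10.6343] v=[0.3901 0.0742]
Step 8: x=[4.1334 10.5036] v=[1.5917 -0.6535]
Max displacement = 1.2629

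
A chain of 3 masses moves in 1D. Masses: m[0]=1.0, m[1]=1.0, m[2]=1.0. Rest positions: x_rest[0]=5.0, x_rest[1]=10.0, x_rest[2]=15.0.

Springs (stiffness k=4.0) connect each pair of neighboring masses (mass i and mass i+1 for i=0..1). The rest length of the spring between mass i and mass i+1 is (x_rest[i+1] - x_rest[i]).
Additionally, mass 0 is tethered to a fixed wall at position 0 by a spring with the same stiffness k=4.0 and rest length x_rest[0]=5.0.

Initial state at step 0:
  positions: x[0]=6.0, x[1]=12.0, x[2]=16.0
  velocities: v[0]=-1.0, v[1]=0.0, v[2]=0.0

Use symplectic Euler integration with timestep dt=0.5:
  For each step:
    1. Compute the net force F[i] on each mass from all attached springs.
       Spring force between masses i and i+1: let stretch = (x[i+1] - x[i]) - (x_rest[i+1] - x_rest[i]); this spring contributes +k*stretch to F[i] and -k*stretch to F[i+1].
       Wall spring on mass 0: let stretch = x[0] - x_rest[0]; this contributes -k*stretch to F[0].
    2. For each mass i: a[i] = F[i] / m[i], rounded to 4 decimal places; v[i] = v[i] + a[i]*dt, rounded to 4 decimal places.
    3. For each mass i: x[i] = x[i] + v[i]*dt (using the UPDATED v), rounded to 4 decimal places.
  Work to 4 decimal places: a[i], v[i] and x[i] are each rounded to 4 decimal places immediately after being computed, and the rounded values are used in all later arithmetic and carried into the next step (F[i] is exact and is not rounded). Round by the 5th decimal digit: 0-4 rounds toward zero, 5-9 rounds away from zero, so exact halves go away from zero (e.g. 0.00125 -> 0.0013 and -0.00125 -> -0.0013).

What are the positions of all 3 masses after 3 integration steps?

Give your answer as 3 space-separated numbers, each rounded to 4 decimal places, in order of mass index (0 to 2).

Step 0: x=[6.0000 12.0000 16.0000] v=[-1.0000 0.0000 0.0000]
Step 1: x=[5.5000 10.0000 17.0000] v=[-1.0000 -4.0000 2.0000]
Step 2: x=[4.0000 10.5000 16.0000] v=[-3.0000 1.0000 -2.0000]
Step 3: x=[5.0000 10.0000 14.5000] v=[2.0000 -1.0000 -3.0000]

Answer: 5.0000 10.0000 14.5000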